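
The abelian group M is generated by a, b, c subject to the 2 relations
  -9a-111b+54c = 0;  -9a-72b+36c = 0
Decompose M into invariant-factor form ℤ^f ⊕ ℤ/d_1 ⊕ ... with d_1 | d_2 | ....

Answer: M ≅ ℤ^1 ⊕ ℤ/3 ⊕ ℤ/9

Derivation:
rank_ℚ(R)=2; free=3−2=1
SNF(R) diag = [3, 9] → torsion [3, 9]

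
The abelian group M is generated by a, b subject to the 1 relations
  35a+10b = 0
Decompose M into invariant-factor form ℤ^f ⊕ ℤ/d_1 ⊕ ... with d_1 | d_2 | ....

Answer: M ≅ ℤ^1 ⊕ ℤ/5

Derivation:
rank_ℚ(R)=1; free=2−1=1
SNF(R) diag = [5] → torsion [5]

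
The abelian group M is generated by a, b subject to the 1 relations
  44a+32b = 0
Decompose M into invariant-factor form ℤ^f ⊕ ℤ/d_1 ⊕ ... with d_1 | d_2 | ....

Answer: M ≅ ℤ^1 ⊕ ℤ/4

Derivation:
rank_ℚ(R)=1; free=2−1=1
SNF(R) diag = [4] → torsion [4]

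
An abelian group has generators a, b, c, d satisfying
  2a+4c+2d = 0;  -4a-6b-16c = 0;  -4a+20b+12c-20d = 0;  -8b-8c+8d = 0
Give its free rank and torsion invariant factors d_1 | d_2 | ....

Answer: M ≅ ℤ/2 ⊕ ℤ/2 ⊕ ℤ/4 ⊕ ℤ/8

Derivation:
rank_ℚ(R)=4; free=4−4=0
SNF(R) diag = [2, 2, 4, 8] → torsion [2, 2, 4, 8]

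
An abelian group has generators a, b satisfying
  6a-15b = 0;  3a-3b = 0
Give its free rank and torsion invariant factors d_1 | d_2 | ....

Answer: M ≅ ℤ/3 ⊕ ℤ/9

Derivation:
rank_ℚ(R)=2; free=2−2=0
SNF(R) diag = [3, 9] → torsion [3, 9]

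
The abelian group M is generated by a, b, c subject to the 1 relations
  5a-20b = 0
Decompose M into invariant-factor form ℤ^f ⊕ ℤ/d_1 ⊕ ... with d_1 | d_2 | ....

Answer: M ≅ ℤ^2 ⊕ ℤ/5

Derivation:
rank_ℚ(R)=1; free=3−1=2
SNF(R) diag = [5] → torsion [5]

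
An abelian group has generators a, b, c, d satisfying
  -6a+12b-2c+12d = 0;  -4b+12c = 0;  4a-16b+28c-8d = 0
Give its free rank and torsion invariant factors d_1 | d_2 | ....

rank_ℚ(R)=3; free=4−3=1
SNF(R) diag = [2, 4, 8] → torsion [2, 4, 8]

Answer: M ≅ ℤ^1 ⊕ ℤ/2 ⊕ ℤ/4 ⊕ ℤ/8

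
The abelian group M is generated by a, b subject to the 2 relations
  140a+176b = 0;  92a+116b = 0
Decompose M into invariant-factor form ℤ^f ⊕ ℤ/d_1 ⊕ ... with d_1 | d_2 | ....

Answer: M ≅ ℤ/4 ⊕ ℤ/12

Derivation:
rank_ℚ(R)=2; free=2−2=0
SNF(R) diag = [4, 12] → torsion [4, 12]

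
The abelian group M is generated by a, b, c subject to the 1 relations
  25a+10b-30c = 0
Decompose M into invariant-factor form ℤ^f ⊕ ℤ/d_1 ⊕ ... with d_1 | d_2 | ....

Answer: M ≅ ℤ^2 ⊕ ℤ/5

Derivation:
rank_ℚ(R)=1; free=3−1=2
SNF(R) diag = [5] → torsion [5]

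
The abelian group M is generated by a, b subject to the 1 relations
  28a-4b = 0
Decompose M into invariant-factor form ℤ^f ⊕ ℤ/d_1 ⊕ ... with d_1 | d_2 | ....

rank_ℚ(R)=1; free=2−1=1
SNF(R) diag = [4] → torsion [4]

Answer: M ≅ ℤ^1 ⊕ ℤ/4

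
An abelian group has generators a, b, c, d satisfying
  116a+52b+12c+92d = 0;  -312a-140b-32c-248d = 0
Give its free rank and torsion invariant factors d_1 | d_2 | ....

Answer: M ≅ ℤ^2 ⊕ ℤ/4 ⊕ ℤ/4

Derivation:
rank_ℚ(R)=2; free=4−2=2
SNF(R) diag = [4, 4] → torsion [4, 4]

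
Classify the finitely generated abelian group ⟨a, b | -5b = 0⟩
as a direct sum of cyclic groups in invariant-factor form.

rank_ℚ(R)=1; free=2−1=1
SNF(R) diag = [5] → torsion [5]

Answer: M ≅ ℤ^1 ⊕ ℤ/5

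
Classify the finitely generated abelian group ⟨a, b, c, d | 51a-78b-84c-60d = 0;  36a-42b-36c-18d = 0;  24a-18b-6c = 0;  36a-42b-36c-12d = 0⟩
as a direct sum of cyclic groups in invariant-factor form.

rank_ℚ(R)=4; free=4−4=0
SNF(R) diag = [3, 6, 6, 6] → torsion [3, 6, 6, 6]

Answer: M ≅ ℤ/3 ⊕ ℤ/6 ⊕ ℤ/6 ⊕ ℤ/6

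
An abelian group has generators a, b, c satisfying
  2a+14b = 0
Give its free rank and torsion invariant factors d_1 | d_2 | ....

rank_ℚ(R)=1; free=3−1=2
SNF(R) diag = [2] → torsion [2]

Answer: M ≅ ℤ^2 ⊕ ℤ/2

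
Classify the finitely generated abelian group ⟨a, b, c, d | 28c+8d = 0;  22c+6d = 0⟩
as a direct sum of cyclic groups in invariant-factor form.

Answer: M ≅ ℤ^2 ⊕ ℤ/2 ⊕ ℤ/4

Derivation:
rank_ℚ(R)=2; free=4−2=2
SNF(R) diag = [2, 4] → torsion [2, 4]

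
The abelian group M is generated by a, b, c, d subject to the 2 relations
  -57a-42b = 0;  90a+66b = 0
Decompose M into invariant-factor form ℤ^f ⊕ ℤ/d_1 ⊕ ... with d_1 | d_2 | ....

Answer: M ≅ ℤ^2 ⊕ ℤ/3 ⊕ ℤ/6

Derivation:
rank_ℚ(R)=2; free=4−2=2
SNF(R) diag = [3, 6] → torsion [3, 6]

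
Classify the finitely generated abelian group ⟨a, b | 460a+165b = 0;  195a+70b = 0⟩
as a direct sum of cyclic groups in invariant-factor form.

rank_ℚ(R)=2; free=2−2=0
SNF(R) diag = [5, 5] → torsion [5, 5]

Answer: M ≅ ℤ/5 ⊕ ℤ/5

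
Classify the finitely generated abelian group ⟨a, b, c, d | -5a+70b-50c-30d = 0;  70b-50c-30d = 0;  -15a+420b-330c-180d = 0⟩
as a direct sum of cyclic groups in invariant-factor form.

Answer: M ≅ ℤ^1 ⊕ ℤ/5 ⊕ ℤ/10 ⊕ ℤ/30

Derivation:
rank_ℚ(R)=3; free=4−3=1
SNF(R) diag = [5, 10, 30] → torsion [5, 10, 30]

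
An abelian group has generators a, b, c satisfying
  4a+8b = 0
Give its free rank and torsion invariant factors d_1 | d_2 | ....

Answer: M ≅ ℤ^2 ⊕ ℤ/4

Derivation:
rank_ℚ(R)=1; free=3−1=2
SNF(R) diag = [4] → torsion [4]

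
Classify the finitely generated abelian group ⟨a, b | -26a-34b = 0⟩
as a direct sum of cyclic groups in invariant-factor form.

rank_ℚ(R)=1; free=2−1=1
SNF(R) diag = [2] → torsion [2]

Answer: M ≅ ℤ^1 ⊕ ℤ/2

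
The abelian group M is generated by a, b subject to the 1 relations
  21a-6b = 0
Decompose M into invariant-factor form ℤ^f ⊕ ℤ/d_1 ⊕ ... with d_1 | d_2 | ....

Answer: M ≅ ℤ^1 ⊕ ℤ/3

Derivation:
rank_ℚ(R)=1; free=2−1=1
SNF(R) diag = [3] → torsion [3]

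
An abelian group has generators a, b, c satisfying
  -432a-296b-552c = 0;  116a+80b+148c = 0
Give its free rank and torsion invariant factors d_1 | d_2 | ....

Answer: M ≅ ℤ^1 ⊕ ℤ/4 ⊕ ℤ/8

Derivation:
rank_ℚ(R)=2; free=3−2=1
SNF(R) diag = [4, 8] → torsion [4, 8]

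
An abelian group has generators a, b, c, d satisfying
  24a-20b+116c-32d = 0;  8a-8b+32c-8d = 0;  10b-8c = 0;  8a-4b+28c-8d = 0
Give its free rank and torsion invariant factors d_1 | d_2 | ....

rank_ℚ(R)=4; free=4−4=0
SNF(R) diag = [2, 4, 8, 8] → torsion [2, 4, 8, 8]

Answer: M ≅ ℤ/2 ⊕ ℤ/4 ⊕ ℤ/8 ⊕ ℤ/8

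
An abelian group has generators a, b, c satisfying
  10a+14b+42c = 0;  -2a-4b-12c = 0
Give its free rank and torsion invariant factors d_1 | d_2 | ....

Answer: M ≅ ℤ^1 ⊕ ℤ/2 ⊕ ℤ/6

Derivation:
rank_ℚ(R)=2; free=3−2=1
SNF(R) diag = [2, 6] → torsion [2, 6]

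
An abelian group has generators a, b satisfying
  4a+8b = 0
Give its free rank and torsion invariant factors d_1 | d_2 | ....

Answer: M ≅ ℤ^1 ⊕ ℤ/4

Derivation:
rank_ℚ(R)=1; free=2−1=1
SNF(R) diag = [4] → torsion [4]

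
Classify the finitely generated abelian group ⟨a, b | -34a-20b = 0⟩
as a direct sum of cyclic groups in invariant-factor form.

Answer: M ≅ ℤ^1 ⊕ ℤ/2

Derivation:
rank_ℚ(R)=1; free=2−1=1
SNF(R) diag = [2] → torsion [2]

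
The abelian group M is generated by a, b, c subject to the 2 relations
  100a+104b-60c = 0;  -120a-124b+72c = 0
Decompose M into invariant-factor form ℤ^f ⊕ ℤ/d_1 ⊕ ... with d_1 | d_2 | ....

Answer: M ≅ ℤ^1 ⊕ ℤ/4 ⊕ ℤ/4

Derivation:
rank_ℚ(R)=2; free=3−2=1
SNF(R) diag = [4, 4] → torsion [4, 4]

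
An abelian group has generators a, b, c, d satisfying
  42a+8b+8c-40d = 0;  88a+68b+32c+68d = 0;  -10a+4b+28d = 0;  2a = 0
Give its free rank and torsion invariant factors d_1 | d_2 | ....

Answer: M ≅ ℤ/2 ⊕ ℤ/4 ⊕ ℤ/8 ⊕ ℤ/24

Derivation:
rank_ℚ(R)=4; free=4−4=0
SNF(R) diag = [2, 4, 8, 24] → torsion [2, 4, 8, 24]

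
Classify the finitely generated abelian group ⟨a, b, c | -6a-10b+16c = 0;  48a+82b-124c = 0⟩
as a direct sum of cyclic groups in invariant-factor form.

Answer: M ≅ ℤ^1 ⊕ ℤ/2 ⊕ ℤ/6

Derivation:
rank_ℚ(R)=2; free=3−2=1
SNF(R) diag = [2, 6] → torsion [2, 6]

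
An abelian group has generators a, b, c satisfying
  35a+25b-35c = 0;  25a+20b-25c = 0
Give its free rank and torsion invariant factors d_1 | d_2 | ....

rank_ℚ(R)=2; free=3−2=1
SNF(R) diag = [5, 15] → torsion [5, 15]

Answer: M ≅ ℤ^1 ⊕ ℤ/5 ⊕ ℤ/15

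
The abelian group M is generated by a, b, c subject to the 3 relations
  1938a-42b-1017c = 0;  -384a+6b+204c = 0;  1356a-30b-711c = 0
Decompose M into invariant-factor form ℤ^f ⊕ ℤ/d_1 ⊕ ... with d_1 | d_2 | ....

Answer: M ≅ ℤ/3 ⊕ ℤ/6 ⊕ ℤ/18

Derivation:
rank_ℚ(R)=3; free=3−3=0
SNF(R) diag = [3, 6, 18] → torsion [3, 6, 18]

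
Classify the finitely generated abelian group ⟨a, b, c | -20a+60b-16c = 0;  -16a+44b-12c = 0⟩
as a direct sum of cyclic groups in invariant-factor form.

rank_ℚ(R)=2; free=3−2=1
SNF(R) diag = [4, 4] → torsion [4, 4]

Answer: M ≅ ℤ^1 ⊕ ℤ/4 ⊕ ℤ/4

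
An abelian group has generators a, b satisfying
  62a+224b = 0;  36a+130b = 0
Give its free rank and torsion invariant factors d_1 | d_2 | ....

rank_ℚ(R)=2; free=2−2=0
SNF(R) diag = [2, 2] → torsion [2, 2]

Answer: M ≅ ℤ/2 ⊕ ℤ/2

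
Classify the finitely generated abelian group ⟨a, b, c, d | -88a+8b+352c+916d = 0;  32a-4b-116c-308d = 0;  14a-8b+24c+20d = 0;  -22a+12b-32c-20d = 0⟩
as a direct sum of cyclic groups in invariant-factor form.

Answer: M ≅ ℤ/2 ⊕ ℤ/4 ⊕ ℤ/4 ⊕ ℤ/12

Derivation:
rank_ℚ(R)=4; free=4−4=0
SNF(R) diag = [2, 4, 4, 12] → torsion [2, 4, 4, 12]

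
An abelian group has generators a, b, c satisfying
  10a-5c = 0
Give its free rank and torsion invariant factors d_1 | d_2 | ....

rank_ℚ(R)=1; free=3−1=2
SNF(R) diag = [5] → torsion [5]

Answer: M ≅ ℤ^2 ⊕ ℤ/5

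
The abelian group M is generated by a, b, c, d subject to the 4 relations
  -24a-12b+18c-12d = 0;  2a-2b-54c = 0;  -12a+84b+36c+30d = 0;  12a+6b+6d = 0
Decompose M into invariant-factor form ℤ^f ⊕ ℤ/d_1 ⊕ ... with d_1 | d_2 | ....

rank_ℚ(R)=4; free=4−4=0
SNF(R) diag = [2, 6, 18, 18] → torsion [2, 6, 18, 18]

Answer: M ≅ ℤ/2 ⊕ ℤ/6 ⊕ ℤ/18 ⊕ ℤ/18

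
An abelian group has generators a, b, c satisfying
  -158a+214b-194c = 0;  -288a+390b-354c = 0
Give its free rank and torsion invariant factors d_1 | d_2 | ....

rank_ℚ(R)=2; free=3−2=1
SNF(R) diag = [2, 6] → torsion [2, 6]

Answer: M ≅ ℤ^1 ⊕ ℤ/2 ⊕ ℤ/6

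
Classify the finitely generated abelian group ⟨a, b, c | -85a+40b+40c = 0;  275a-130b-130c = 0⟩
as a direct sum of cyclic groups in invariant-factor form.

rank_ℚ(R)=2; free=3−2=1
SNF(R) diag = [5, 10] → torsion [5, 10]

Answer: M ≅ ℤ^1 ⊕ ℤ/5 ⊕ ℤ/10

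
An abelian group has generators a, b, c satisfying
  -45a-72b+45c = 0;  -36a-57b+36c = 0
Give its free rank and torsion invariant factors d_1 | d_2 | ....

Answer: M ≅ ℤ^1 ⊕ ℤ/3 ⊕ ℤ/9

Derivation:
rank_ℚ(R)=2; free=3−2=1
SNF(R) diag = [3, 9] → torsion [3, 9]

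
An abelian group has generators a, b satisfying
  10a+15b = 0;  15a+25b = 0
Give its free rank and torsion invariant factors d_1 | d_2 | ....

Answer: M ≅ ℤ/5 ⊕ ℤ/5

Derivation:
rank_ℚ(R)=2; free=2−2=0
SNF(R) diag = [5, 5] → torsion [5, 5]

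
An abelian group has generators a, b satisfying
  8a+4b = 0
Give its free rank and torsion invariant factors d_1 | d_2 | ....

Answer: M ≅ ℤ^1 ⊕ ℤ/4

Derivation:
rank_ℚ(R)=1; free=2−1=1
SNF(R) diag = [4] → torsion [4]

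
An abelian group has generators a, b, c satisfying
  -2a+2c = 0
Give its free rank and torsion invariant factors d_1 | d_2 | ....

Answer: M ≅ ℤ^2 ⊕ ℤ/2

Derivation:
rank_ℚ(R)=1; free=3−1=2
SNF(R) diag = [2] → torsion [2]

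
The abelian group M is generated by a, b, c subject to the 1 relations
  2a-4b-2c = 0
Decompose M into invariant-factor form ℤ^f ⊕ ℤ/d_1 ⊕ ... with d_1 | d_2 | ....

rank_ℚ(R)=1; free=3−1=2
SNF(R) diag = [2] → torsion [2]

Answer: M ≅ ℤ^2 ⊕ ℤ/2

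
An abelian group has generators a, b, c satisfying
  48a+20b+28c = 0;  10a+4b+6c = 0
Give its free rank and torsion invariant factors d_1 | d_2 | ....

rank_ℚ(R)=2; free=3−2=1
SNF(R) diag = [2, 4] → torsion [2, 4]

Answer: M ≅ ℤ^1 ⊕ ℤ/2 ⊕ ℤ/4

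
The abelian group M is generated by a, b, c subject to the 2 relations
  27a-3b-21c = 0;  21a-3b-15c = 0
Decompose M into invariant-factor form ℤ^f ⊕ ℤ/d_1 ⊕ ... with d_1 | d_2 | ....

rank_ℚ(R)=2; free=3−2=1
SNF(R) diag = [3, 6] → torsion [3, 6]

Answer: M ≅ ℤ^1 ⊕ ℤ/3 ⊕ ℤ/6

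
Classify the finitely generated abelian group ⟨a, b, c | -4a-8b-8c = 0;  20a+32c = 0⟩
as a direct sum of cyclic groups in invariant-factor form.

rank_ℚ(R)=2; free=3−2=1
SNF(R) diag = [4, 8] → torsion [4, 8]

Answer: M ≅ ℤ^1 ⊕ ℤ/4 ⊕ ℤ/8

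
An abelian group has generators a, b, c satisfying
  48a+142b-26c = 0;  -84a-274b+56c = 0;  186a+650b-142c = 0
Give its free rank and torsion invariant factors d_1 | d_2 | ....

Answer: M ≅ ℤ/2 ⊕ ℤ/6 ⊕ ℤ/18

Derivation:
rank_ℚ(R)=3; free=3−3=0
SNF(R) diag = [2, 6, 18] → torsion [2, 6, 18]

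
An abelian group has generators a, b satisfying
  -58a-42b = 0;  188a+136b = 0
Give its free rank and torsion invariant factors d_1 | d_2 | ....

rank_ℚ(R)=2; free=2−2=0
SNF(R) diag = [2, 4] → torsion [2, 4]

Answer: M ≅ ℤ/2 ⊕ ℤ/4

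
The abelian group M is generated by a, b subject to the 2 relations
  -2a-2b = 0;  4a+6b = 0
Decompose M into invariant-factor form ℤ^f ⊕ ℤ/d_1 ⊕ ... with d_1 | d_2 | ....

rank_ℚ(R)=2; free=2−2=0
SNF(R) diag = [2, 2] → torsion [2, 2]

Answer: M ≅ ℤ/2 ⊕ ℤ/2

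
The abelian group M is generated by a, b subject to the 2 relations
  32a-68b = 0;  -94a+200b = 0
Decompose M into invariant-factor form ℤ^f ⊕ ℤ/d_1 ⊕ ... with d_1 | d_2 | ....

rank_ℚ(R)=2; free=2−2=0
SNF(R) diag = [2, 4] → torsion [2, 4]

Answer: M ≅ ℤ/2 ⊕ ℤ/4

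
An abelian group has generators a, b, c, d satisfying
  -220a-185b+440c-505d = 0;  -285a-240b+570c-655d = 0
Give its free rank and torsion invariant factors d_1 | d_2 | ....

Answer: M ≅ ℤ^2 ⊕ ℤ/5 ⊕ ℤ/5

Derivation:
rank_ℚ(R)=2; free=4−2=2
SNF(R) diag = [5, 5] → torsion [5, 5]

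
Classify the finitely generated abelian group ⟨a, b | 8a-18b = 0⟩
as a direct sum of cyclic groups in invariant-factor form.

Answer: M ≅ ℤ^1 ⊕ ℤ/2

Derivation:
rank_ℚ(R)=1; free=2−1=1
SNF(R) diag = [2] → torsion [2]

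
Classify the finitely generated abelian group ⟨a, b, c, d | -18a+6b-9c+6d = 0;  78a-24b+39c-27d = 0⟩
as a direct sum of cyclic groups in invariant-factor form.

rank_ℚ(R)=2; free=4−2=2
SNF(R) diag = [3, 3] → torsion [3, 3]

Answer: M ≅ ℤ^2 ⊕ ℤ/3 ⊕ ℤ/3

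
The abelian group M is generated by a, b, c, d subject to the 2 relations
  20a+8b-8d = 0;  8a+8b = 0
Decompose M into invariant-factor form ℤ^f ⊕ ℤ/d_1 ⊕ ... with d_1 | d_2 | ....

rank_ℚ(R)=2; free=4−2=2
SNF(R) diag = [4, 8] → torsion [4, 8]

Answer: M ≅ ℤ^2 ⊕ ℤ/4 ⊕ ℤ/8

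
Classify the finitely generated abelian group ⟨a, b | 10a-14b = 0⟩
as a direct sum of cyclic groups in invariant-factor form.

rank_ℚ(R)=1; free=2−1=1
SNF(R) diag = [2] → torsion [2]

Answer: M ≅ ℤ^1 ⊕ ℤ/2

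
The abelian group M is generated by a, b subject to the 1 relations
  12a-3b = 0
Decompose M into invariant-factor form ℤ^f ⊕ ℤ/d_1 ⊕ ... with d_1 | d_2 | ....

Answer: M ≅ ℤ^1 ⊕ ℤ/3

Derivation:
rank_ℚ(R)=1; free=2−1=1
SNF(R) diag = [3] → torsion [3]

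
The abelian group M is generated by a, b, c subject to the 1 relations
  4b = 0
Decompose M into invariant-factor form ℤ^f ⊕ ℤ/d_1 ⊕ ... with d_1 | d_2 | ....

rank_ℚ(R)=1; free=3−1=2
SNF(R) diag = [4] → torsion [4]

Answer: M ≅ ℤ^2 ⊕ ℤ/4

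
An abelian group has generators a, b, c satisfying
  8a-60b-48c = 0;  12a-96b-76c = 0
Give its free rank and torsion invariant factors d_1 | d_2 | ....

rank_ℚ(R)=2; free=3−2=1
SNF(R) diag = [4, 4] → torsion [4, 4]

Answer: M ≅ ℤ^1 ⊕ ℤ/4 ⊕ ℤ/4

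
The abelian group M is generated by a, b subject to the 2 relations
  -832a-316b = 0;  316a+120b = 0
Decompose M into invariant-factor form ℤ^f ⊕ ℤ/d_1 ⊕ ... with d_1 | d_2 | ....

rank_ℚ(R)=2; free=2−2=0
SNF(R) diag = [4, 4] → torsion [4, 4]

Answer: M ≅ ℤ/4 ⊕ ℤ/4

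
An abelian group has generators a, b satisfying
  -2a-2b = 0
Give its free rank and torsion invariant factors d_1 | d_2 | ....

rank_ℚ(R)=1; free=2−1=1
SNF(R) diag = [2] → torsion [2]

Answer: M ≅ ℤ^1 ⊕ ℤ/2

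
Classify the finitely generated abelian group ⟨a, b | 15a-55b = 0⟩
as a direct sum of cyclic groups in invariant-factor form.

Answer: M ≅ ℤ^1 ⊕ ℤ/5

Derivation:
rank_ℚ(R)=1; free=2−1=1
SNF(R) diag = [5] → torsion [5]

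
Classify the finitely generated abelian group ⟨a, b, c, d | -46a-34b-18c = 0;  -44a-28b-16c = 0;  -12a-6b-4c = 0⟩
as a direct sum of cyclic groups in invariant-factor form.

rank_ℚ(R)=3; free=4−3=1
SNF(R) diag = [2, 2, 4] → torsion [2, 2, 4]

Answer: M ≅ ℤ^1 ⊕ ℤ/2 ⊕ ℤ/2 ⊕ ℤ/4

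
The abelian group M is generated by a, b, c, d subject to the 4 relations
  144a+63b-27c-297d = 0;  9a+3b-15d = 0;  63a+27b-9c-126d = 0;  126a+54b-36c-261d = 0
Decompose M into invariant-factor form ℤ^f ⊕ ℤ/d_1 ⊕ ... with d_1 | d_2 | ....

rank_ℚ(R)=4; free=4−4=0
SNF(R) diag = [3, 9, 9, 9] → torsion [3, 9, 9, 9]

Answer: M ≅ ℤ/3 ⊕ ℤ/9 ⊕ ℤ/9 ⊕ ℤ/9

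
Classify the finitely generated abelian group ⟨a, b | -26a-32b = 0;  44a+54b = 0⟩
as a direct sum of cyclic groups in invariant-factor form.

Answer: M ≅ ℤ/2 ⊕ ℤ/2

Derivation:
rank_ℚ(R)=2; free=2−2=0
SNF(R) diag = [2, 2] → torsion [2, 2]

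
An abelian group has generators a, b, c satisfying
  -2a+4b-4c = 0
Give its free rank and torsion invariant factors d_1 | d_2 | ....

Answer: M ≅ ℤ^2 ⊕ ℤ/2

Derivation:
rank_ℚ(R)=1; free=3−1=2
SNF(R) diag = [2] → torsion [2]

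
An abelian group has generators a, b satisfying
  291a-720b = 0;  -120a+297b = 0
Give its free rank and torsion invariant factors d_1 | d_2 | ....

Answer: M ≅ ℤ/3 ⊕ ℤ/9

Derivation:
rank_ℚ(R)=2; free=2−2=0
SNF(R) diag = [3, 9] → torsion [3, 9]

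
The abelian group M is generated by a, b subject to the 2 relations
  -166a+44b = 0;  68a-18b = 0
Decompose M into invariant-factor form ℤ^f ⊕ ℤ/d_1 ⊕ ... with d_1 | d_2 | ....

Answer: M ≅ ℤ/2 ⊕ ℤ/2

Derivation:
rank_ℚ(R)=2; free=2−2=0
SNF(R) diag = [2, 2] → torsion [2, 2]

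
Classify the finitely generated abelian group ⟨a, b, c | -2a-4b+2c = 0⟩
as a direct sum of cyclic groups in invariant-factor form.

Answer: M ≅ ℤ^2 ⊕ ℤ/2

Derivation:
rank_ℚ(R)=1; free=3−1=2
SNF(R) diag = [2] → torsion [2]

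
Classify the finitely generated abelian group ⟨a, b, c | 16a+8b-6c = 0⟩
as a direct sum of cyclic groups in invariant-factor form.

Answer: M ≅ ℤ^2 ⊕ ℤ/2

Derivation:
rank_ℚ(R)=1; free=3−1=2
SNF(R) diag = [2] → torsion [2]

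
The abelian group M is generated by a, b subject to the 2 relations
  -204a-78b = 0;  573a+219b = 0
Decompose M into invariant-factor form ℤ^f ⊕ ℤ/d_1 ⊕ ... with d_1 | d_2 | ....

Answer: M ≅ ℤ/3 ⊕ ℤ/6

Derivation:
rank_ℚ(R)=2; free=2−2=0
SNF(R) diag = [3, 6] → torsion [3, 6]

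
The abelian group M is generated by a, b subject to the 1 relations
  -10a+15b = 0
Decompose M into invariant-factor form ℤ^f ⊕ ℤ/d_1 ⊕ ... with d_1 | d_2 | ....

Answer: M ≅ ℤ^1 ⊕ ℤ/5

Derivation:
rank_ℚ(R)=1; free=2−1=1
SNF(R) diag = [5] → torsion [5]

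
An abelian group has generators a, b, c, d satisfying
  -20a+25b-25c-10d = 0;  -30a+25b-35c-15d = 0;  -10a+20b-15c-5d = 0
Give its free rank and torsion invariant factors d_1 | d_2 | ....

Answer: M ≅ ℤ^1 ⊕ ℤ/5 ⊕ ℤ/5 ⊕ ℤ/5

Derivation:
rank_ℚ(R)=3; free=4−3=1
SNF(R) diag = [5, 5, 5] → torsion [5, 5, 5]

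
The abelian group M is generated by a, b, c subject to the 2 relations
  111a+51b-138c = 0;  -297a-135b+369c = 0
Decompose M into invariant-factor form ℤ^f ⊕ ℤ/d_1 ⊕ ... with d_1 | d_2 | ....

Answer: M ≅ ℤ^1 ⊕ ℤ/3 ⊕ ℤ/9

Derivation:
rank_ℚ(R)=2; free=3−2=1
SNF(R) diag = [3, 9] → torsion [3, 9]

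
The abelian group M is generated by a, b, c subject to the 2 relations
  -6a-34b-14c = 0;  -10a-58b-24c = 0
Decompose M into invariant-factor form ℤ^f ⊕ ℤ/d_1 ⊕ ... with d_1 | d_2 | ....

Answer: M ≅ ℤ^1 ⊕ ℤ/2 ⊕ ℤ/2

Derivation:
rank_ℚ(R)=2; free=3−2=1
SNF(R) diag = [2, 2] → torsion [2, 2]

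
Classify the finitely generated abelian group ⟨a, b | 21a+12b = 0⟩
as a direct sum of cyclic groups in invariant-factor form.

Answer: M ≅ ℤ^1 ⊕ ℤ/3

Derivation:
rank_ℚ(R)=1; free=2−1=1
SNF(R) diag = [3] → torsion [3]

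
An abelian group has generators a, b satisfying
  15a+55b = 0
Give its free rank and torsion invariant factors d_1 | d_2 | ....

rank_ℚ(R)=1; free=2−1=1
SNF(R) diag = [5] → torsion [5]

Answer: M ≅ ℤ^1 ⊕ ℤ/5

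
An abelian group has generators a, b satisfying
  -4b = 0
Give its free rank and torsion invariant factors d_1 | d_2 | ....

Answer: M ≅ ℤ^1 ⊕ ℤ/4

Derivation:
rank_ℚ(R)=1; free=2−1=1
SNF(R) diag = [4] → torsion [4]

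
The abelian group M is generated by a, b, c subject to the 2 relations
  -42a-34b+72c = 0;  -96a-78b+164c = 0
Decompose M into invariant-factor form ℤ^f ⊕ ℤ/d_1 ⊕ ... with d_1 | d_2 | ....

rank_ℚ(R)=2; free=3−2=1
SNF(R) diag = [2, 2] → torsion [2, 2]

Answer: M ≅ ℤ^1 ⊕ ℤ/2 ⊕ ℤ/2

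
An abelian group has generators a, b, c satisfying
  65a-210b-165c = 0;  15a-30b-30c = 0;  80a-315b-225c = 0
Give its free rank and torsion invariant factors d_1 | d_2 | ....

rank_ℚ(R)=3; free=3−3=0
SNF(R) diag = [5, 15, 45] → torsion [5, 15, 45]

Answer: M ≅ ℤ/5 ⊕ ℤ/15 ⊕ ℤ/45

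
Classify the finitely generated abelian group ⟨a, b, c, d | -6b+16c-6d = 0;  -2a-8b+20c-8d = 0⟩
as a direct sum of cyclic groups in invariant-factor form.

rank_ℚ(R)=2; free=4−2=2
SNF(R) diag = [2, 2] → torsion [2, 2]

Answer: M ≅ ℤ^2 ⊕ ℤ/2 ⊕ ℤ/2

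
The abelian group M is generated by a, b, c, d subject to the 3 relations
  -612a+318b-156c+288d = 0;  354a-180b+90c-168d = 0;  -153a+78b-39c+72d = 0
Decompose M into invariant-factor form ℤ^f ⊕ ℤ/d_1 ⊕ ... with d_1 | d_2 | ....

Answer: M ≅ ℤ^1 ⊕ ℤ/3 ⊕ ℤ/6 ⊕ ℤ/12

Derivation:
rank_ℚ(R)=3; free=4−3=1
SNF(R) diag = [3, 6, 12] → torsion [3, 6, 12]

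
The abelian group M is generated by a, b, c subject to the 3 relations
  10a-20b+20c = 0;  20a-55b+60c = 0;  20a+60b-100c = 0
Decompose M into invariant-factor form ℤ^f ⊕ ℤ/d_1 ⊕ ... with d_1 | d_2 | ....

rank_ℚ(R)=3; free=3−3=0
SNF(R) diag = [5, 10, 20] → torsion [5, 10, 20]

Answer: M ≅ ℤ/5 ⊕ ℤ/10 ⊕ ℤ/20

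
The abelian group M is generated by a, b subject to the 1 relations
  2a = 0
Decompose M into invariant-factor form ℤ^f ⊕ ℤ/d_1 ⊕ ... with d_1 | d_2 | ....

Answer: M ≅ ℤ^1 ⊕ ℤ/2

Derivation:
rank_ℚ(R)=1; free=2−1=1
SNF(R) diag = [2] → torsion [2]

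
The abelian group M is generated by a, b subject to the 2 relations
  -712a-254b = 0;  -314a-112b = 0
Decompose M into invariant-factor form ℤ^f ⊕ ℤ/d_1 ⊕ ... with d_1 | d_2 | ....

rank_ℚ(R)=2; free=2−2=0
SNF(R) diag = [2, 6] → torsion [2, 6]

Answer: M ≅ ℤ/2 ⊕ ℤ/6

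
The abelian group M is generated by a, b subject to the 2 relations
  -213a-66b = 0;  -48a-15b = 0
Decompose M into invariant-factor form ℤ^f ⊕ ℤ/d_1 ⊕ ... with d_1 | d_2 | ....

rank_ℚ(R)=2; free=2−2=0
SNF(R) diag = [3, 9] → torsion [3, 9]

Answer: M ≅ ℤ/3 ⊕ ℤ/9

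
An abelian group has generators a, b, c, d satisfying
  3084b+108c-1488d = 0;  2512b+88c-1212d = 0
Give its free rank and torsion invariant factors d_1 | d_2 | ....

Answer: M ≅ ℤ^2 ⊕ ℤ/4 ⊕ ℤ/12

Derivation:
rank_ℚ(R)=2; free=4−2=2
SNF(R) diag = [4, 12] → torsion [4, 12]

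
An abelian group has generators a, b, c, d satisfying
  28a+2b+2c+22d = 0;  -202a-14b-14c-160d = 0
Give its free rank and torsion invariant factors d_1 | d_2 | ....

rank_ℚ(R)=2; free=4−2=2
SNF(R) diag = [2, 6] → torsion [2, 6]

Answer: M ≅ ℤ^2 ⊕ ℤ/2 ⊕ ℤ/6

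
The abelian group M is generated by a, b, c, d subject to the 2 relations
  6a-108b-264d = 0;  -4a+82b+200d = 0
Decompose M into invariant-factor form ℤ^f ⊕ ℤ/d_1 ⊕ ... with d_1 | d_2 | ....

Answer: M ≅ ℤ^2 ⊕ ℤ/2 ⊕ ℤ/6

Derivation:
rank_ℚ(R)=2; free=4−2=2
SNF(R) diag = [2, 6] → torsion [2, 6]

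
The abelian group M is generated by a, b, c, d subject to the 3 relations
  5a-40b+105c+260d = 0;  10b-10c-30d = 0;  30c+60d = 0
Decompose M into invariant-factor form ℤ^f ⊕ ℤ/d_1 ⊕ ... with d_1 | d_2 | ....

Answer: M ≅ ℤ^1 ⊕ ℤ/5 ⊕ ℤ/10 ⊕ ℤ/30

Derivation:
rank_ℚ(R)=3; free=4−3=1
SNF(R) diag = [5, 10, 30] → torsion [5, 10, 30]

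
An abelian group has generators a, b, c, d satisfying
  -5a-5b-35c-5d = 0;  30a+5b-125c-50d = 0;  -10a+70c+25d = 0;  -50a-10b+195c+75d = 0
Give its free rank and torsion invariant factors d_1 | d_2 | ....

rank_ℚ(R)=4; free=4−4=0
SNF(R) diag = [5, 5, 15, 15] → torsion [5, 5, 15, 15]

Answer: M ≅ ℤ/5 ⊕ ℤ/5 ⊕ ℤ/15 ⊕ ℤ/15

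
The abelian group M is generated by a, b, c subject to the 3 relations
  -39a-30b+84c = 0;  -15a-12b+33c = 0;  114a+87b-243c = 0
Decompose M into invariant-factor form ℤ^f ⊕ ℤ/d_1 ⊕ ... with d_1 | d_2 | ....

Answer: M ≅ ℤ/3 ⊕ ℤ/3 ⊕ ℤ/3

Derivation:
rank_ℚ(R)=3; free=3−3=0
SNF(R) diag = [3, 3, 3] → torsion [3, 3, 3]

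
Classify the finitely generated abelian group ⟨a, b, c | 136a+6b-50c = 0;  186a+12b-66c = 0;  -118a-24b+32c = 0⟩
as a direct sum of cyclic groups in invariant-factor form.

Answer: M ≅ ℤ/2 ⊕ ℤ/6 ⊕ ℤ/18

Derivation:
rank_ℚ(R)=3; free=3−3=0
SNF(R) diag = [2, 6, 18] → torsion [2, 6, 18]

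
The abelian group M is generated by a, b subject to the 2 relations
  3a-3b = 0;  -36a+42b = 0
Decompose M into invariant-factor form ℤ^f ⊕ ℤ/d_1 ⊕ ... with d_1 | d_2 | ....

rank_ℚ(R)=2; free=2−2=0
SNF(R) diag = [3, 6] → torsion [3, 6]

Answer: M ≅ ℤ/3 ⊕ ℤ/6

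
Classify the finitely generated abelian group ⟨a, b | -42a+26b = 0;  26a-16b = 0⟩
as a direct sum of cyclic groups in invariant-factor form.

Answer: M ≅ ℤ/2 ⊕ ℤ/2

Derivation:
rank_ℚ(R)=2; free=2−2=0
SNF(R) diag = [2, 2] → torsion [2, 2]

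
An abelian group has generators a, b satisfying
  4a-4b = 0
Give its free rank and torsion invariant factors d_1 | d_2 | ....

rank_ℚ(R)=1; free=2−1=1
SNF(R) diag = [4] → torsion [4]

Answer: M ≅ ℤ^1 ⊕ ℤ/4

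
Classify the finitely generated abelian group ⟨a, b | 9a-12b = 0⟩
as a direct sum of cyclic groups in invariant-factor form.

rank_ℚ(R)=1; free=2−1=1
SNF(R) diag = [3] → torsion [3]

Answer: M ≅ ℤ^1 ⊕ ℤ/3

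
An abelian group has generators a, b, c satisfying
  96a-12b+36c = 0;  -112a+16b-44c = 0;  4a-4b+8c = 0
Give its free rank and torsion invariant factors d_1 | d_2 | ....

rank_ℚ(R)=3; free=3−3=0
SNF(R) diag = [4, 12, 12] → torsion [4, 12, 12]

Answer: M ≅ ℤ/4 ⊕ ℤ/12 ⊕ ℤ/12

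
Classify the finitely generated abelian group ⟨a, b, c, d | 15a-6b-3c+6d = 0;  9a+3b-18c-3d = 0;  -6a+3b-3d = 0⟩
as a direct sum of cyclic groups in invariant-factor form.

rank_ℚ(R)=3; free=4−3=1
SNF(R) diag = [3, 3, 3] → torsion [3, 3, 3]

Answer: M ≅ ℤ^1 ⊕ ℤ/3 ⊕ ℤ/3 ⊕ ℤ/3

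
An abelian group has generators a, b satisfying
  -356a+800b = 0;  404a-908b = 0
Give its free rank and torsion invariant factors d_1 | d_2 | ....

rank_ℚ(R)=2; free=2−2=0
SNF(R) diag = [4, 12] → torsion [4, 12]

Answer: M ≅ ℤ/4 ⊕ ℤ/12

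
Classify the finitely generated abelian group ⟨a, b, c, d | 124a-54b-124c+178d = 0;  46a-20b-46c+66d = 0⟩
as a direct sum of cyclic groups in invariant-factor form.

rank_ℚ(R)=2; free=4−2=2
SNF(R) diag = [2, 2] → torsion [2, 2]

Answer: M ≅ ℤ^2 ⊕ ℤ/2 ⊕ ℤ/2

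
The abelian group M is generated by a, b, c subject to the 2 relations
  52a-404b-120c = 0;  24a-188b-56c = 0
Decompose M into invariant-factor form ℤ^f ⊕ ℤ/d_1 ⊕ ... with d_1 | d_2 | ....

Answer: M ≅ ℤ^1 ⊕ ℤ/4 ⊕ ℤ/4

Derivation:
rank_ℚ(R)=2; free=3−2=1
SNF(R) diag = [4, 4] → torsion [4, 4]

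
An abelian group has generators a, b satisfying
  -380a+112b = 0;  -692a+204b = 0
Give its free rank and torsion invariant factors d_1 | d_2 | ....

Answer: M ≅ ℤ/4 ⊕ ℤ/4

Derivation:
rank_ℚ(R)=2; free=2−2=0
SNF(R) diag = [4, 4] → torsion [4, 4]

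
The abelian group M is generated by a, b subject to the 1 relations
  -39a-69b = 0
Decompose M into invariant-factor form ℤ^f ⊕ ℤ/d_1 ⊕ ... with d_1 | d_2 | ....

Answer: M ≅ ℤ^1 ⊕ ℤ/3

Derivation:
rank_ℚ(R)=1; free=2−1=1
SNF(R) diag = [3] → torsion [3]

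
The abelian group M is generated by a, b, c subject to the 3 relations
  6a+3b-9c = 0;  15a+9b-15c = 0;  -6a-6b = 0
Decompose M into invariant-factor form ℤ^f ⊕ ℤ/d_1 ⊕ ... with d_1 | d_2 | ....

rank_ℚ(R)=3; free=3−3=0
SNF(R) diag = [3, 3, 6] → torsion [3, 3, 6]

Answer: M ≅ ℤ/3 ⊕ ℤ/3 ⊕ ℤ/6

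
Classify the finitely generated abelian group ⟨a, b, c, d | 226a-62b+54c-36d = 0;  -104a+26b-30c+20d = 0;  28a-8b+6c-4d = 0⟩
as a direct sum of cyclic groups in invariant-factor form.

rank_ℚ(R)=3; free=4−3=1
SNF(R) diag = [2, 2, 2] → torsion [2, 2, 2]

Answer: M ≅ ℤ^1 ⊕ ℤ/2 ⊕ ℤ/2 ⊕ ℤ/2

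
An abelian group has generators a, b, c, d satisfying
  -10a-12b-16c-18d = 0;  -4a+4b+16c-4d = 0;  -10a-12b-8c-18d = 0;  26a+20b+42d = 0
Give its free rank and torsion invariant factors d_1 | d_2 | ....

Answer: M ≅ ℤ/2 ⊕ ℤ/4 ⊕ ℤ/8 ⊕ ℤ/8

Derivation:
rank_ℚ(R)=4; free=4−4=0
SNF(R) diag = [2, 4, 8, 8] → torsion [2, 4, 8, 8]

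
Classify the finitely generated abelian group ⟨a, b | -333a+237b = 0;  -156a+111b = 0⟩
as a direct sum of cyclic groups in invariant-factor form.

Answer: M ≅ ℤ/3 ⊕ ℤ/3

Derivation:
rank_ℚ(R)=2; free=2−2=0
SNF(R) diag = [3, 3] → torsion [3, 3]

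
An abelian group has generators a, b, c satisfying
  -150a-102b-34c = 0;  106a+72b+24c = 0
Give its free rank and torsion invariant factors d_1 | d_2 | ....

rank_ℚ(R)=2; free=3−2=1
SNF(R) diag = [2, 2] → torsion [2, 2]

Answer: M ≅ ℤ^1 ⊕ ℤ/2 ⊕ ℤ/2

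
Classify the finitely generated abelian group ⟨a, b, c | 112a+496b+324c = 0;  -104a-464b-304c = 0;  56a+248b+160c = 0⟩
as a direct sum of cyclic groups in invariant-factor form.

rank_ℚ(R)=3; free=3−3=0
SNF(R) diag = [4, 8, 24] → torsion [4, 8, 24]

Answer: M ≅ ℤ/4 ⊕ ℤ/8 ⊕ ℤ/24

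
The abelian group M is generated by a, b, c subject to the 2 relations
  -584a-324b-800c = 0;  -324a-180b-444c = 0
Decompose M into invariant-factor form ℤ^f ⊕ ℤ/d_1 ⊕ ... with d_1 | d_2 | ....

rank_ℚ(R)=2; free=3−2=1
SNF(R) diag = [4, 12] → torsion [4, 12]

Answer: M ≅ ℤ^1 ⊕ ℤ/4 ⊕ ℤ/12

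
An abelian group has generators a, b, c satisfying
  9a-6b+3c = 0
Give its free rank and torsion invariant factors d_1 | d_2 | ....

Answer: M ≅ ℤ^2 ⊕ ℤ/3

Derivation:
rank_ℚ(R)=1; free=3−1=2
SNF(R) diag = [3] → torsion [3]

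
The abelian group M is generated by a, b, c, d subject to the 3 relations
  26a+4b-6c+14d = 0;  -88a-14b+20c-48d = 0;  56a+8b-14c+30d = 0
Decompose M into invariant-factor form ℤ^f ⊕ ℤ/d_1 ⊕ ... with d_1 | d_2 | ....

Answer: M ≅ ℤ^1 ⊕ ℤ/2 ⊕ ℤ/2 ⊕ ℤ/2

Derivation:
rank_ℚ(R)=3; free=4−3=1
SNF(R) diag = [2, 2, 2] → torsion [2, 2, 2]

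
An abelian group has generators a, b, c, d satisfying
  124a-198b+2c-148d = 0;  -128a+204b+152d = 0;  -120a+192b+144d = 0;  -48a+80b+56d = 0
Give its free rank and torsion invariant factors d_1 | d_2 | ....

rank_ℚ(R)=4; free=4−4=0
SNF(R) diag = [2, 4, 8, 24] → torsion [2, 4, 8, 24]

Answer: M ≅ ℤ/2 ⊕ ℤ/4 ⊕ ℤ/8 ⊕ ℤ/24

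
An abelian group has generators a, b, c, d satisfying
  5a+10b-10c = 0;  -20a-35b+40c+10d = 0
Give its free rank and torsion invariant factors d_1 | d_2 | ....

Answer: M ≅ ℤ^2 ⊕ ℤ/5 ⊕ ℤ/5

Derivation:
rank_ℚ(R)=2; free=4−2=2
SNF(R) diag = [5, 5] → torsion [5, 5]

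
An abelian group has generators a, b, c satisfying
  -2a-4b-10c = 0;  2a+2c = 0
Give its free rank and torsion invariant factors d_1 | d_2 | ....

Answer: M ≅ ℤ^1 ⊕ ℤ/2 ⊕ ℤ/4

Derivation:
rank_ℚ(R)=2; free=3−2=1
SNF(R) diag = [2, 4] → torsion [2, 4]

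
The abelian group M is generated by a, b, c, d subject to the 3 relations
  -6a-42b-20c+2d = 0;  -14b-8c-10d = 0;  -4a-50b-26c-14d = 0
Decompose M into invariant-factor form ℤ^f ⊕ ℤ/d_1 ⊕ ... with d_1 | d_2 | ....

Answer: M ≅ ℤ^1 ⊕ ℤ/2 ⊕ ℤ/2 ⊕ ℤ/2

Derivation:
rank_ℚ(R)=3; free=4−3=1
SNF(R) diag = [2, 2, 2] → torsion [2, 2, 2]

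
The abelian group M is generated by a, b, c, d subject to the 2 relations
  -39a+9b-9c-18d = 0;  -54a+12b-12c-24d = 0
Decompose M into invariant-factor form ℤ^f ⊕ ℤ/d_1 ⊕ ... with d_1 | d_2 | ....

rank_ℚ(R)=2; free=4−2=2
SNF(R) diag = [3, 6] → torsion [3, 6]

Answer: M ≅ ℤ^2 ⊕ ℤ/3 ⊕ ℤ/6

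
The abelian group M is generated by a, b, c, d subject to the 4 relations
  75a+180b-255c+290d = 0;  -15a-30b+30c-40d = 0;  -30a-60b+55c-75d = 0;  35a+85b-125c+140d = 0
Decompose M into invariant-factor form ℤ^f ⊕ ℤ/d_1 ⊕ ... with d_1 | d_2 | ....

rank_ℚ(R)=4; free=4−4=0
SNF(R) diag = [5, 5, 5, 15] → torsion [5, 5, 5, 15]

Answer: M ≅ ℤ/5 ⊕ ℤ/5 ⊕ ℤ/5 ⊕ ℤ/15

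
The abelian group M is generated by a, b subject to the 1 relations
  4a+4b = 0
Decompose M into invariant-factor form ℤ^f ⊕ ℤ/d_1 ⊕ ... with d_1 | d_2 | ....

Answer: M ≅ ℤ^1 ⊕ ℤ/4

Derivation:
rank_ℚ(R)=1; free=2−1=1
SNF(R) diag = [4] → torsion [4]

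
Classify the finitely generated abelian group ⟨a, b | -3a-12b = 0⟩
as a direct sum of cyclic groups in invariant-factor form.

Answer: M ≅ ℤ^1 ⊕ ℤ/3

Derivation:
rank_ℚ(R)=1; free=2−1=1
SNF(R) diag = [3] → torsion [3]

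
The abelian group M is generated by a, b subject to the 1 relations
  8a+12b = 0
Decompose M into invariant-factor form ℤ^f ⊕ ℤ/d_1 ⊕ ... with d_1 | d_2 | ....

rank_ℚ(R)=1; free=2−1=1
SNF(R) diag = [4] → torsion [4]

Answer: M ≅ ℤ^1 ⊕ ℤ/4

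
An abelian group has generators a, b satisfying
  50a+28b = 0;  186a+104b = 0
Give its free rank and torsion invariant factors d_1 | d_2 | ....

Answer: M ≅ ℤ/2 ⊕ ℤ/4

Derivation:
rank_ℚ(R)=2; free=2−2=0
SNF(R) diag = [2, 4] → torsion [2, 4]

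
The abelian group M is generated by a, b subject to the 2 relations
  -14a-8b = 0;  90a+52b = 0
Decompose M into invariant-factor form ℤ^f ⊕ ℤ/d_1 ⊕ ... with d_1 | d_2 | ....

Answer: M ≅ ℤ/2 ⊕ ℤ/4

Derivation:
rank_ℚ(R)=2; free=2−2=0
SNF(R) diag = [2, 4] → torsion [2, 4]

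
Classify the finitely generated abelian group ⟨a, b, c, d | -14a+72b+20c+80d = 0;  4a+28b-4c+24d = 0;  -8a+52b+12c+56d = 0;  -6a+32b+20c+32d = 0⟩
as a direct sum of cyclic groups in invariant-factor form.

Answer: M ≅ ℤ/2 ⊕ ℤ/4 ⊕ ℤ/8 ⊕ ℤ/16

Derivation:
rank_ℚ(R)=4; free=4−4=0
SNF(R) diag = [2, 4, 8, 16] → torsion [2, 4, 8, 16]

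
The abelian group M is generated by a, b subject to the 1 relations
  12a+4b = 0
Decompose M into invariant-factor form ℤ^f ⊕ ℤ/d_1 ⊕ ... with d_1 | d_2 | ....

Answer: M ≅ ℤ^1 ⊕ ℤ/4

Derivation:
rank_ℚ(R)=1; free=2−1=1
SNF(R) diag = [4] → torsion [4]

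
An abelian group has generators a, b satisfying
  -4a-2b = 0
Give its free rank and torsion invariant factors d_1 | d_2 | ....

rank_ℚ(R)=1; free=2−1=1
SNF(R) diag = [2] → torsion [2]

Answer: M ≅ ℤ^1 ⊕ ℤ/2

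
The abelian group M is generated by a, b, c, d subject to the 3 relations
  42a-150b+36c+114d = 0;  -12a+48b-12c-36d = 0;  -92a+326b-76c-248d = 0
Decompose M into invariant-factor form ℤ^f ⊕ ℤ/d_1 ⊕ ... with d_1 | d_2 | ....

Answer: M ≅ ℤ^1 ⊕ ℤ/2 ⊕ ℤ/6 ⊕ ℤ/12

Derivation:
rank_ℚ(R)=3; free=4−3=1
SNF(R) diag = [2, 6, 12] → torsion [2, 6, 12]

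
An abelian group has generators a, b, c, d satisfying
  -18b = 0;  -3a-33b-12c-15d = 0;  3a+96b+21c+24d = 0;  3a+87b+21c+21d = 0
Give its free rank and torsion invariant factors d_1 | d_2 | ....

Answer: M ≅ ℤ/3 ⊕ ℤ/3 ⊕ ℤ/9 ⊕ ℤ/18

Derivation:
rank_ℚ(R)=4; free=4−4=0
SNF(R) diag = [3, 3, 9, 18] → torsion [3, 3, 9, 18]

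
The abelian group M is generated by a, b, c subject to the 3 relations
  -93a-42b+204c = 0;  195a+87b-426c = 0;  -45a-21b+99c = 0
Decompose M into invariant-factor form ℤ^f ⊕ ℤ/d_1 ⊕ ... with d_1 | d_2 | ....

Answer: M ≅ ℤ/3 ⊕ ℤ/3 ⊕ ℤ/9

Derivation:
rank_ℚ(R)=3; free=3−3=0
SNF(R) diag = [3, 3, 9] → torsion [3, 3, 9]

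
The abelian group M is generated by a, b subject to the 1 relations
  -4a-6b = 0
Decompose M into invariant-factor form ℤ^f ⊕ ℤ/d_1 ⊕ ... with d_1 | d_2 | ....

Answer: M ≅ ℤ^1 ⊕ ℤ/2

Derivation:
rank_ℚ(R)=1; free=2−1=1
SNF(R) diag = [2] → torsion [2]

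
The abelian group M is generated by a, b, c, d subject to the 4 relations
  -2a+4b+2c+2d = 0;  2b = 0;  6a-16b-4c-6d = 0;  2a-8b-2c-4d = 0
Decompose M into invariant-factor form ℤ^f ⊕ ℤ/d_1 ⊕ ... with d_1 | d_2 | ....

Answer: M ≅ ℤ/2 ⊕ ℤ/2 ⊕ ℤ/2 ⊕ ℤ/2

Derivation:
rank_ℚ(R)=4; free=4−4=0
SNF(R) diag = [2, 2, 2, 2] → torsion [2, 2, 2, 2]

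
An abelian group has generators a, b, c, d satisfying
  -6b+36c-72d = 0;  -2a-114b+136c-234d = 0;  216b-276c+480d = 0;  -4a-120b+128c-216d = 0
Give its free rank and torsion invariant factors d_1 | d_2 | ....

Answer: M ≅ ℤ/2 ⊕ ℤ/6 ⊕ ℤ/12 ⊕ ℤ/36

Derivation:
rank_ℚ(R)=4; free=4−4=0
SNF(R) diag = [2, 6, 12, 36] → torsion [2, 6, 12, 36]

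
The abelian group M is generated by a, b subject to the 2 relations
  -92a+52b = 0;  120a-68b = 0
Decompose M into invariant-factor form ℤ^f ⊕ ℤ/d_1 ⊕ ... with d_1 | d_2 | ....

rank_ℚ(R)=2; free=2−2=0
SNF(R) diag = [4, 4] → torsion [4, 4]

Answer: M ≅ ℤ/4 ⊕ ℤ/4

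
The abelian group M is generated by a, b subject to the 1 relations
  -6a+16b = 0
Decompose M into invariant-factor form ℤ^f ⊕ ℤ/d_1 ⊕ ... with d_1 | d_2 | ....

Answer: M ≅ ℤ^1 ⊕ ℤ/2

Derivation:
rank_ℚ(R)=1; free=2−1=1
SNF(R) diag = [2] → torsion [2]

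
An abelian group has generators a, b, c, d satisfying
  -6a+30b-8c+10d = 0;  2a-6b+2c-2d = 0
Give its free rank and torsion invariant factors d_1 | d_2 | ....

Answer: M ≅ ℤ^2 ⊕ ℤ/2 ⊕ ℤ/2

Derivation:
rank_ℚ(R)=2; free=4−2=2
SNF(R) diag = [2, 2] → torsion [2, 2]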